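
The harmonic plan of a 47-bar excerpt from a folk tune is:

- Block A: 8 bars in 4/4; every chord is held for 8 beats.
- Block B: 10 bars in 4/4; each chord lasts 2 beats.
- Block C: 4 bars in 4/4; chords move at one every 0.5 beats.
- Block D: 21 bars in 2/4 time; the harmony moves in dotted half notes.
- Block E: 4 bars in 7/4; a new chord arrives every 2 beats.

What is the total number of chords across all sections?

A: 8 bars × 4 beats = 32 beats; 8 beats/chord → 4 chords.
B: 10 bars × 4 beats = 40 beats; 2 beats/chord → 20 chords.
C: 4 bars × 4 beats = 16 beats; 0.5 beats/chord → 32 chords.
D: 21 bars × 2 beats = 42 beats; 3 beats/chord → 14 chords.
E: 4 bars × 7 beats = 28 beats; 2 beats/chord → 14 chords.
Total: 4 + 20 + 32 + 14 + 14 = 84.

84 chords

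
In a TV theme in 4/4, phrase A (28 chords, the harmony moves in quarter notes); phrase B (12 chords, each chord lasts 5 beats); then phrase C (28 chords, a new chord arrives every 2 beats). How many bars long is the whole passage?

36 bars

A: 28 × 1 = 28 beats = 7 bars.
B: 12 × 5 = 60 beats = 15 bars.
C: 28 × 2 = 56 beats = 14 bars.
Total: 7 + 15 + 14 = 36 bars.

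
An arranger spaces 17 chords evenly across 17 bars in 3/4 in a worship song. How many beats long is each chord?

17 bars × 3 beats/bar = 51 beats total.
51 beats ÷ 17 chords = 3 beats per chord.
(That is a dotted half note.)

3 beats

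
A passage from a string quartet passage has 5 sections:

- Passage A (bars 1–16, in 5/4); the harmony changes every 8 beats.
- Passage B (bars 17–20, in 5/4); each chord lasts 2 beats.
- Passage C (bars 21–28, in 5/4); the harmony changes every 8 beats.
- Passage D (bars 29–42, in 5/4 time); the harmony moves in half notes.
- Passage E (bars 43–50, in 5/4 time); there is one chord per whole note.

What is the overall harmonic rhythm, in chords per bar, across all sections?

1.4 chords per bar

A: 16 bars of 5 beats is 80 beats; at 8 beats each that's 10 chords.
B: 4 bars of 5 beats is 20 beats; at 2 beats each that's 10 chords.
C: 8 bars of 5 beats is 40 beats; at 8 beats each that's 5 chords.
D: 14 bars of 5 beats is 70 beats; at 2 beats each that's 35 chords.
E: 8 bars of 5 beats is 40 beats; at 4 beats each that's 10 chords.
Overall: 70 chords over 50 bars → 70/50 = 1.4 chords per bar.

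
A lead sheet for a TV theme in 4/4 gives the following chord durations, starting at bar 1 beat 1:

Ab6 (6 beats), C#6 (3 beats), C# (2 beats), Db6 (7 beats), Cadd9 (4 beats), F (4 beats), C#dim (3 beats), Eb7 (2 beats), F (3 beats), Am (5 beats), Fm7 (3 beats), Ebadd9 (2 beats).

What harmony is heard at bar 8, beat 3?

Eb7

Beat 3 of bar 8 is beat (8−1)×4 + 3 = 31 overall.
Running totals: Ab6 ends at 6, C#6 ends at 9, C# ends at 11, Db6 ends at 18, Cadd9 ends at 22, F ends at 26, C#dim ends at 29, Eb7 ends at 31.
Beat 31 falls within Eb7.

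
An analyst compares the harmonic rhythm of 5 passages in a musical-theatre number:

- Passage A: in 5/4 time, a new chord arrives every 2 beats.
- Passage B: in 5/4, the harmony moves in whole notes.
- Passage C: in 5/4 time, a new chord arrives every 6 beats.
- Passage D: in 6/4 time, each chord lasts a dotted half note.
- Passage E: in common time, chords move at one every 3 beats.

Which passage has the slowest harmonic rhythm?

Passage C

A: 5/2 = 2.5 chords/bar.
B: 5/4 = 1.25 chords/bar.
C: 5/6 = 5/6 chords/bar.
D: 6/3 = 2 chords/bar.
E: 4/3 = 4/3 chords/bar.
Slowest is C at 5/6 chords/bar.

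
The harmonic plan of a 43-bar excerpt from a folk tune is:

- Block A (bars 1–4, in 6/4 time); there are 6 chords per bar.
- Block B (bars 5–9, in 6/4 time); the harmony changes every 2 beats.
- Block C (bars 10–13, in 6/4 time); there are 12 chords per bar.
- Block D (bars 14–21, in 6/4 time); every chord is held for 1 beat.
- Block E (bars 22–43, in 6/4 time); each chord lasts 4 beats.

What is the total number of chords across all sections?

A: 4 bars × 6 beats = 24 beats; 1 beat/chord → 24 chords.
B: 5 bars × 6 beats = 30 beats; 2 beats/chord → 15 chords.
C: 4 bars × 6 beats = 24 beats; 0.5 beats/chord → 48 chords.
D: 8 bars × 6 beats = 48 beats; 1 beat/chord → 48 chords.
E: 22 bars × 6 beats = 132 beats; 4 beats/chord → 33 chords.
Total: 24 + 15 + 48 + 48 + 33 = 168.

168 chords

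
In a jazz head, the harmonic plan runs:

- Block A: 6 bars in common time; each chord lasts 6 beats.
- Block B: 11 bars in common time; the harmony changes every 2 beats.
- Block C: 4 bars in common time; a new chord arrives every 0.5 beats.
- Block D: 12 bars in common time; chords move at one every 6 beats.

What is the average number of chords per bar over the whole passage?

2 chords per bar

A: 6 × 4 = 24 beats ÷ 6 = 4 chords.
B: 11 × 4 = 44 beats ÷ 2 = 22 chords.
C: 4 × 4 = 16 beats ÷ 0.5 = 32 chords.
D: 12 × 4 = 48 beats ÷ 6 = 8 chords.
Overall: 66 chords over 33 bars → 66/33 = 2 chords per bar.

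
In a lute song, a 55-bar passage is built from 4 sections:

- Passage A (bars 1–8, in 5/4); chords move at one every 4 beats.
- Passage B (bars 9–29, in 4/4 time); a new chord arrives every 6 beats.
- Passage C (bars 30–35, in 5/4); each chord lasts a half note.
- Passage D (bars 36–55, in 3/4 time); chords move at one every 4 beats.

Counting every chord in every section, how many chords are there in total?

54 chords

A: 8 bars × 5 beats = 40 beats; 4 beats/chord → 10 chords.
B: 21 bars × 4 beats = 84 beats; 6 beats/chord → 14 chords.
C: 6 bars × 5 beats = 30 beats; 2 beats/chord → 15 chords.
D: 20 bars × 3 beats = 60 beats; 4 beats/chord → 15 chords.
Total: 10 + 14 + 15 + 15 = 54.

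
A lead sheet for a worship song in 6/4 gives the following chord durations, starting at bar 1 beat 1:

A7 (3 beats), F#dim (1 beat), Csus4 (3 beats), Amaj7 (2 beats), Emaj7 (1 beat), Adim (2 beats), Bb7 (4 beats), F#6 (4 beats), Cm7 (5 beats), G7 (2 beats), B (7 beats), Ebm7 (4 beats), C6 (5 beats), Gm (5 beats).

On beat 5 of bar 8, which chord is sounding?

Gm

Beat 5 of bar 8 is beat (8−1)×6 + 5 = 47 overall.
Running totals: A7 ends at 3, F#dim ends at 4, Csus4 ends at 7, Amaj7 ends at 9, Emaj7 ends at 10, Adim ends at 12, Bb7 ends at 16, F#6 ends at 20, Cm7 ends at 25, G7 ends at 27, B ends at 34, Ebm7 ends at 38, C6 ends at 43, Gm ends at 48.
Beat 47 falls within Gm.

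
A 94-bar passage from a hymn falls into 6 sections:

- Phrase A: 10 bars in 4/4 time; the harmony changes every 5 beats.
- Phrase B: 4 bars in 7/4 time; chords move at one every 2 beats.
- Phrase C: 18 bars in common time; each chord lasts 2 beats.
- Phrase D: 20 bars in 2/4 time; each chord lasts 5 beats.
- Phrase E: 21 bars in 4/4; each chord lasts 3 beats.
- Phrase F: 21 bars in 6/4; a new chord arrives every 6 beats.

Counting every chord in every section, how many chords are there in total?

115 chords

A: 10·4 = 40 beats, 40/5 = 8 chords.
B: 4·7 = 28 beats, 28/2 = 14 chords.
C: 18·4 = 72 beats, 72/2 = 36 chords.
D: 20·2 = 40 beats, 40/5 = 8 chords.
E: 21·4 = 84 beats, 84/3 = 28 chords.
F: 21·6 = 126 beats, 126/6 = 21 chords.
Total: 8 + 14 + 36 + 8 + 28 + 21 = 115.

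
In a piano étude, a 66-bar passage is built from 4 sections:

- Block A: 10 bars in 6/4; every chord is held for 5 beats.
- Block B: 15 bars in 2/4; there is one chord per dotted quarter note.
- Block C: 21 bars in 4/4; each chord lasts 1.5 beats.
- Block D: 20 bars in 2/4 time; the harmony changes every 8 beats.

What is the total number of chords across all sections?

93 chords

A: 10·6 = 60 beats, 60/5 = 12 chords.
B: 15·2 = 30 beats, 30/1.5 = 20 chords.
C: 21·4 = 84 beats, 84/1.5 = 56 chords.
D: 20·2 = 40 beats, 40/8 = 5 chords.
Total: 12 + 20 + 56 + 5 = 93.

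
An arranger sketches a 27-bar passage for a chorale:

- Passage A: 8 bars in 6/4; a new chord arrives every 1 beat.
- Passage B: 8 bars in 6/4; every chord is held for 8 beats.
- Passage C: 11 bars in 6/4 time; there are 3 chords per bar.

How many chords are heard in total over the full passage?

87 chords

A: 8 bars × 6 beats = 48 beats; 1 beat/chord → 48 chords.
B: 8 bars × 6 beats = 48 beats; 8 beats/chord → 6 chords.
C: 11 bars × 6 beats = 66 beats; 2 beats/chord → 33 chords.
Total: 48 + 6 + 33 = 87.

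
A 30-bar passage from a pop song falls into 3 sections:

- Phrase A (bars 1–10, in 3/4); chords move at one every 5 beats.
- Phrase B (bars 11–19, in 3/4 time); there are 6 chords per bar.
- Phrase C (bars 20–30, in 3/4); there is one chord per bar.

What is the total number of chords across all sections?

A: 10 bars × 3 beats = 30 beats; 5 beats/chord → 6 chords.
B: 9 bars × 3 beats = 27 beats; 0.5 beats/chord → 54 chords.
C: 11 bars × 3 beats = 33 beats; 3 beats/chord → 11 chords.
Total: 6 + 54 + 11 = 71.

71 chords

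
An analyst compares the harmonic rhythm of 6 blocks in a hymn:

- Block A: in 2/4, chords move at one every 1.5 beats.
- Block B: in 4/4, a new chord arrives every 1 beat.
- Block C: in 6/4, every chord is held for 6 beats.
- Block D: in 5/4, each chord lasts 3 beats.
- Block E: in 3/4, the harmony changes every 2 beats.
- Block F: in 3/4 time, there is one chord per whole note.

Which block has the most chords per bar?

A: 2/1.5 = 4/3 chords/bar.
B: 4/1 = 4 chords/bar.
C: 6/6 = 1 chord/bar.
D: 5/3 = 5/3 chords/bar.
E: 3/2 = 1.5 chords/bar.
F: 3/4 = 0.75 chords/bar.
Fastest is B at 4 chords/bar.

Block B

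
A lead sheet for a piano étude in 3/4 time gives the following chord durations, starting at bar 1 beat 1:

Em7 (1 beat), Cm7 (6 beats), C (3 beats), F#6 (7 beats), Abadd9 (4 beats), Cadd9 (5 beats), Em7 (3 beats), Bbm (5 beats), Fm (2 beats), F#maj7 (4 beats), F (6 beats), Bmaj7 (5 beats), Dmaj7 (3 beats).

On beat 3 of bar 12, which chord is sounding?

Fm

Beat 3 of bar 12 is beat (12−1)×3 + 3 = 36 overall.
Running totals: Em7 ends at 1, Cm7 ends at 7, C ends at 10, F#6 ends at 17, Abadd9 ends at 21, Cadd9 ends at 26, Em7 ends at 29, Bbm ends at 34, Fm ends at 36.
Beat 36 falls within Fm.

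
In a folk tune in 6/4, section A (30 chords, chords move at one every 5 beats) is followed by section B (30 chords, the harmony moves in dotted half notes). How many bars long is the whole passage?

A: 30 × 5 = 150 beats = 25 bars.
B: 30 × 3 = 90 beats = 15 bars.
Total: 25 + 15 = 40 bars.

40 bars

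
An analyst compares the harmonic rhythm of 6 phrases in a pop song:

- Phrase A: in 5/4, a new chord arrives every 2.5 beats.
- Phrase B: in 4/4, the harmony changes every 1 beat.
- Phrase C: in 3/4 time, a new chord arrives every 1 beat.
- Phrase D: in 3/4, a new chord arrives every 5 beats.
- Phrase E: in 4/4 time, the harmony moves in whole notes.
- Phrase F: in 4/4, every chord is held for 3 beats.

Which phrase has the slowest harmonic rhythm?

A: each chord is 2.5 beats in 5/4, so 2 per bar.
B: each chord is 1 beat in 4/4, so 4 per bar.
C: each chord is 1 beat in 3/4, so 3 per bar.
D: each chord is 5 beats in 3/4, so 0.6 per bar.
E: each chord is 4 beats in 4/4, so 1 per bar.
F: each chord is 3 beats in 4/4, so 4/3 per bar.
Slowest is D at 0.6 chords/bar.

Phrase D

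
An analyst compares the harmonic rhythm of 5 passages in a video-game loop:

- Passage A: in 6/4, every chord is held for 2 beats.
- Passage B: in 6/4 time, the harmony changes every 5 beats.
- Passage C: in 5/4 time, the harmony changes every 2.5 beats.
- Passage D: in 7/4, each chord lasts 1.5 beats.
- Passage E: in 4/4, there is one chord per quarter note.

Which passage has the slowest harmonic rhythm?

Passage B

A: 6/2 = 3 chords/bar.
B: 6/5 = 1.2 chords/bar.
C: 5/2.5 = 2 chords/bar.
D: 7/1.5 = 14/3 chords/bar.
E: 4/1 = 4 chords/bar.
Slowest is B at 1.2 chords/bar.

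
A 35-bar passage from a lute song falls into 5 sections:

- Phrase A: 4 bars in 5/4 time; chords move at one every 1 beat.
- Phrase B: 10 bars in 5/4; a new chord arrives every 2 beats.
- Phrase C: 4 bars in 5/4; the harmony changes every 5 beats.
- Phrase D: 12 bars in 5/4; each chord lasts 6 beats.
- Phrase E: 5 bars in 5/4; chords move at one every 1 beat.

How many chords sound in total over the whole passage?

84 chords

A: 4 bars × 5 beats = 20 beats; 1 beat/chord → 20 chords.
B: 10 bars × 5 beats = 50 beats; 2 beats/chord → 25 chords.
C: 4 bars × 5 beats = 20 beats; 5 beats/chord → 4 chords.
D: 12 bars × 5 beats = 60 beats; 6 beats/chord → 10 chords.
E: 5 bars × 5 beats = 25 beats; 1 beat/chord → 25 chords.
Total: 20 + 25 + 4 + 10 + 25 = 84.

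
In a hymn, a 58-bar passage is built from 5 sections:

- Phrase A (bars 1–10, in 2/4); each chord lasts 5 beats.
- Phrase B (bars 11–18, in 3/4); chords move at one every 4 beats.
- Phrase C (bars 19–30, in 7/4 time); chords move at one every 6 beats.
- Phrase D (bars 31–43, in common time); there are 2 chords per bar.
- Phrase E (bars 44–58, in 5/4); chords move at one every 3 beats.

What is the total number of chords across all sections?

75 chords

A: 10·2 = 20 beats, 20/5 = 4 chords.
B: 8·3 = 24 beats, 24/4 = 6 chords.
C: 12·7 = 84 beats, 84/6 = 14 chords.
D: 13·4 = 52 beats, 52/2 = 26 chords.
E: 15·5 = 75 beats, 75/3 = 25 chords.
Total: 4 + 6 + 14 + 26 + 25 = 75.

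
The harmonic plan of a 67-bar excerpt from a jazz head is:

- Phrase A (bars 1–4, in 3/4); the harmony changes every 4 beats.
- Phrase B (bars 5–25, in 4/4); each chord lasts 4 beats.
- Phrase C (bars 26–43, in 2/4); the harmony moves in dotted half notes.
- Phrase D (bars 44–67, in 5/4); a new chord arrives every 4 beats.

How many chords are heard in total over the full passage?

A: 4 bars × 3 beats = 12 beats; 4 beats/chord → 3 chords.
B: 21 bars × 4 beats = 84 beats; 4 beats/chord → 21 chords.
C: 18 bars × 2 beats = 36 beats; 3 beats/chord → 12 chords.
D: 24 bars × 5 beats = 120 beats; 4 beats/chord → 30 chords.
Total: 3 + 21 + 12 + 30 = 66.

66 chords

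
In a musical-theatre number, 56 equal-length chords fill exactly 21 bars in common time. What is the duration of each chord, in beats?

21 bars × 4 beats/bar = 84 beats total.
84 beats ÷ 56 chords = 1.5 beats per chord.
(That is a dotted quarter note.)

1.5 beats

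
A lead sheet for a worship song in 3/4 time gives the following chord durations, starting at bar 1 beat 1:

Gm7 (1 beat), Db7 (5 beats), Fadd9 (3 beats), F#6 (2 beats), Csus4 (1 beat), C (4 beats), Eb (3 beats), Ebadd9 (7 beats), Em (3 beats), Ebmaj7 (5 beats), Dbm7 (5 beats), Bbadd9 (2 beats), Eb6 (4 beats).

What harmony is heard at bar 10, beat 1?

Em

Beat 1 of bar 10 is beat (10−1)×3 + 1 = 28 overall.
Running totals: Gm7 ends at 1, Db7 ends at 6, Fadd9 ends at 9, F#6 ends at 11, Csus4 ends at 12, C ends at 16, Eb ends at 19, Ebadd9 ends at 26, Em ends at 29.
Beat 28 falls within Em.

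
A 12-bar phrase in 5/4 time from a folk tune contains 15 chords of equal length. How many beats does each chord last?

4 beats

12 bars × 5 beats/bar = 60 beats total.
60 beats ÷ 15 chords = 4 beats per chord.
(That is a whole note.)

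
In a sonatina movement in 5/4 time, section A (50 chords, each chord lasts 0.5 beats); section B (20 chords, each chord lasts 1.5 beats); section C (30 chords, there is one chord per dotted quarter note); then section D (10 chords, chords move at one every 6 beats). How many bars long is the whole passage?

32 bars

A: 50 × 0.5 = 25 beats = 5 bars.
B: 20 × 1.5 = 30 beats = 6 bars.
C: 30 × 1.5 = 45 beats = 9 bars.
D: 10 × 6 = 60 beats = 12 bars.
Total: 5 + 6 + 9 + 12 = 32 bars.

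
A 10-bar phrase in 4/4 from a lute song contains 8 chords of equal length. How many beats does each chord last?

5 beats

10 bars × 4 beats/bar = 40 beats total.
40 beats ÷ 8 chords = 5 beats per chord.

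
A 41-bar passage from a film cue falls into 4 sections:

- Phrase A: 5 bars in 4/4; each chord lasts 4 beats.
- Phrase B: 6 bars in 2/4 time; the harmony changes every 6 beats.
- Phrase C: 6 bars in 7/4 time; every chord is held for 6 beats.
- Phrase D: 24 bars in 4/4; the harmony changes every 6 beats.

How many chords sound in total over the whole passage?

A has 20 beats and chords last 4 each, so 5 chords.
B has 12 beats and chords last 6 each, so 2 chords.
C has 42 beats and chords last 6 each, so 7 chords.
D has 96 beats and chords last 6 each, so 16 chords.
Total: 5 + 2 + 7 + 16 = 30.

30 chords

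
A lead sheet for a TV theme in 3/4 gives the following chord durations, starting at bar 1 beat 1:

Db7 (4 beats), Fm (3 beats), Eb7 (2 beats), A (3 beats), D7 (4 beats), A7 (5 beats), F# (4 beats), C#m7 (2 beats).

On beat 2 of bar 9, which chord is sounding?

Beat 2 of bar 9 is beat (9−1)×3 + 2 = 26 overall.
Running totals: Db7 ends at 4, Fm ends at 7, Eb7 ends at 9, A ends at 12, D7 ends at 16, A7 ends at 21, F# ends at 25, C#m7 ends at 27.
Beat 26 falls within C#m7.

C#m7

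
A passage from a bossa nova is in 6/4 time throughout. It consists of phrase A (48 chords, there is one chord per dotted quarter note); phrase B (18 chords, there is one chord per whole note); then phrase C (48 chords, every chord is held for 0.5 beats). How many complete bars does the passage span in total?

28 bars

A: 48 × 1.5 = 72 beats = 12 bars.
B: 18 × 4 = 72 beats = 12 bars.
C: 48 × 0.5 = 24 beats = 4 bars.
Total: 12 + 12 + 4 = 28 bars.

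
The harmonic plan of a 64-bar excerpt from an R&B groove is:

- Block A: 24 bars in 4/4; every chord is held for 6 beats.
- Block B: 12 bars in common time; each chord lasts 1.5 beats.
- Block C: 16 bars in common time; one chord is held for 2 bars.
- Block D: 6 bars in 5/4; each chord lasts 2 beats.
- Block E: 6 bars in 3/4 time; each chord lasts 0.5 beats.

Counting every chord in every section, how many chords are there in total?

A: 24 bars × 4 beats = 96 beats; 6 beats/chord → 16 chords.
B: 12 bars × 4 beats = 48 beats; 1.5 beats/chord → 32 chords.
C: 16 bars × 4 beats = 64 beats; 8 beats/chord → 8 chords.
D: 6 bars × 5 beats = 30 beats; 2 beats/chord → 15 chords.
E: 6 bars × 3 beats = 18 beats; 0.5 beats/chord → 36 chords.
Total: 16 + 32 + 8 + 15 + 36 = 107.

107 chords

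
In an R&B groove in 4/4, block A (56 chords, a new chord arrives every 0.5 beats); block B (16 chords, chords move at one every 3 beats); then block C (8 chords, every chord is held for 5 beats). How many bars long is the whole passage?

A: 56 × 0.5 = 28 beats = 7 bars.
B: 16 × 3 = 48 beats = 12 bars.
C: 8 × 5 = 40 beats = 10 bars.
Total: 7 + 12 + 10 = 29 bars.

29 bars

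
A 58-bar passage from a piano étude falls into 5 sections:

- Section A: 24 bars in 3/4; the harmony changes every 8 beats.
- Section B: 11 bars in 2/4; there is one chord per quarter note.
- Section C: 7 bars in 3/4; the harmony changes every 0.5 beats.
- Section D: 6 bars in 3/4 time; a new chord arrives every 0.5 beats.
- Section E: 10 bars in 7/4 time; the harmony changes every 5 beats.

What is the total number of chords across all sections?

123 chords

A: 24·3 = 72 beats, 72/8 = 9 chords.
B: 11·2 = 22 beats, 22/1 = 22 chords.
C: 7·3 = 21 beats, 21/0.5 = 42 chords.
D: 6·3 = 18 beats, 18/0.5 = 36 chords.
E: 10·7 = 70 beats, 70/5 = 14 chords.
Total: 9 + 22 + 42 + 36 + 14 = 123.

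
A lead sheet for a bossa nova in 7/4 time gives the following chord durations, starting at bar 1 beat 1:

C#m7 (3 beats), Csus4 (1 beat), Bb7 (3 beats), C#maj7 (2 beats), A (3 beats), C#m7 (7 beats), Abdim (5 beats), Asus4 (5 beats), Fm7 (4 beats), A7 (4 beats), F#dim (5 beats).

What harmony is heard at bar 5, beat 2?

Beat 2 of bar 5 is beat (5−1)×7 + 2 = 30 overall.
Running totals: C#m7 ends at 3, Csus4 ends at 4, Bb7 ends at 7, C#maj7 ends at 9, A ends at 12, C#m7 ends at 19, Abdim ends at 24, Asus4 ends at 29, Fm7 ends at 33.
Beat 30 falls within Fm7.

Fm7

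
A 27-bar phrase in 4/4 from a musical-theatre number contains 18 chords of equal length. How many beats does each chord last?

27 bars × 4 beats/bar = 108 beats total.
108 beats ÷ 18 chords = 6 beats per chord.

6 beats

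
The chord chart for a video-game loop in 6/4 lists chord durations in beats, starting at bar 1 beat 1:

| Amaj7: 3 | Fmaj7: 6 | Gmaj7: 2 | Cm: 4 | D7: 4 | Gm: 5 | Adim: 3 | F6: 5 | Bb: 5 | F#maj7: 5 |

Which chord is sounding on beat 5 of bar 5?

Beat 5 of bar 5 is beat (5−1)×6 + 5 = 29 overall.
Running totals: Amaj7 ends at 3, Fmaj7 ends at 9, Gmaj7 ends at 11, Cm ends at 15, D7 ends at 19, Gm ends at 24, Adim ends at 27, F6 ends at 32.
Beat 29 falls within F6.

F6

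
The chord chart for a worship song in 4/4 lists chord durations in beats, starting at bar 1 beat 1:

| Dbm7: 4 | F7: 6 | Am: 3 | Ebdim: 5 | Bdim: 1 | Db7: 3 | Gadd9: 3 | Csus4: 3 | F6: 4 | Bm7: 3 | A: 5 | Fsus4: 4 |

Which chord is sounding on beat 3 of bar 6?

Beat 3 of bar 6 is beat (6−1)×4 + 3 = 23 overall.
Running totals: Dbm7 ends at 4, F7 ends at 10, Am ends at 13, Ebdim ends at 18, Bdim ends at 19, Db7 ends at 22, Gadd9 ends at 25.
Beat 23 falls within Gadd9.

Gadd9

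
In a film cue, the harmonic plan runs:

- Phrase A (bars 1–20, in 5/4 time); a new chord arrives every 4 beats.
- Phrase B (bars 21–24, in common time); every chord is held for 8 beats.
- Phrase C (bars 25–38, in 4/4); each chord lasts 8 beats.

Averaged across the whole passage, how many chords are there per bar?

A: 20 × 5 = 100 beats ÷ 4 = 25 chords.
B: 4 × 4 = 16 beats ÷ 8 = 2 chords.
C: 14 × 4 = 56 beats ÷ 8 = 7 chords.
Overall: 34 chords over 38 bars → 34/38 = 17/19 chords per bar.

17/19 chords per bar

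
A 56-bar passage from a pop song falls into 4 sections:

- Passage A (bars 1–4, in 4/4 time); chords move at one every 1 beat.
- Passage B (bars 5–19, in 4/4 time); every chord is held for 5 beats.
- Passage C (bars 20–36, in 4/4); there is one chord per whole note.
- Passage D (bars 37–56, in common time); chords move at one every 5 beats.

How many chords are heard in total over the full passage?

A has 16 beats and chords last 1 each, so 16 chords.
B has 60 beats and chords last 5 each, so 12 chords.
C has 68 beats and chords last 4 each, so 17 chords.
D has 80 beats and chords last 5 each, so 16 chords.
Total: 16 + 12 + 17 + 16 = 61.

61 chords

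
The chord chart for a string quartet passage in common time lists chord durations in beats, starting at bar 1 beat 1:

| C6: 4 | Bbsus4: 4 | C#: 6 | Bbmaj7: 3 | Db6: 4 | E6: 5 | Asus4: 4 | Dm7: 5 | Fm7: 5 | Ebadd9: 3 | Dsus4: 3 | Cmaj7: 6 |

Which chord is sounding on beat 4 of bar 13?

Cmaj7

Beat 4 of bar 13 is beat (13−1)×4 + 4 = 52 overall.
Running totals: C6 ends at 4, Bbsus4 ends at 8, C# ends at 14, Bbmaj7 ends at 17, Db6 ends at 21, E6 ends at 26, Asus4 ends at 30, Dm7 ends at 35, Fm7 ends at 40, Ebadd9 ends at 43, Dsus4 ends at 46, Cmaj7 ends at 52.
Beat 52 falls within Cmaj7.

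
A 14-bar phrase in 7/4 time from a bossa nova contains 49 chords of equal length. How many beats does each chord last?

2 beats

14 bars × 7 beats/bar = 98 beats total.
98 beats ÷ 49 chords = 2 beats per chord.
(That is a half note.)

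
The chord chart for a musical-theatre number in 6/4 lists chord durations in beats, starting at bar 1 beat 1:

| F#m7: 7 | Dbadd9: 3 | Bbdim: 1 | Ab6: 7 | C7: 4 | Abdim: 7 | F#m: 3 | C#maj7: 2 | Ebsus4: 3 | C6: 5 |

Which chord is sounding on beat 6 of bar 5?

F#m

Beat 6 of bar 5 is beat (5−1)×6 + 6 = 30 overall.
Running totals: F#m7 ends at 7, Dbadd9 ends at 10, Bbdim ends at 11, Ab6 ends at 18, C7 ends at 22, Abdim ends at 29, F#m ends at 32.
Beat 30 falls within F#m.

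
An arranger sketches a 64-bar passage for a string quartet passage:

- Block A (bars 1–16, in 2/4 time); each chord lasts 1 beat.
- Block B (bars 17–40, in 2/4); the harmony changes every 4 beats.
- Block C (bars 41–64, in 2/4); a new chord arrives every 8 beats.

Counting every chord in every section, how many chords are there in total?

A has 32 beats and chords last 1 each, so 32 chords.
B has 48 beats and chords last 4 each, so 12 chords.
C has 48 beats and chords last 8 each, so 6 chords.
Total: 32 + 12 + 6 = 50.

50 chords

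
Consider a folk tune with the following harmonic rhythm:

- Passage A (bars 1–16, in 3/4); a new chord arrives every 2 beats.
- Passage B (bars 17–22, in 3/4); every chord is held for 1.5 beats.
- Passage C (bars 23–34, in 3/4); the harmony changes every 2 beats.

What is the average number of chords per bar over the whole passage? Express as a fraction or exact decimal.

27/17 chords per bar

A: 16 bars of 3 beats is 48 beats; at 2 beats each that's 24 chords.
B: 6 bars of 3 beats is 18 beats; at 1.5 beats each that's 12 chords.
C: 12 bars of 3 beats is 36 beats; at 2 beats each that's 18 chords.
Overall: 54 chords over 34 bars → 54/34 = 27/17 chords per bar.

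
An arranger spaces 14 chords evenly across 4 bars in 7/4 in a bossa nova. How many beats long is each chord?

2 beats

4 bars × 7 beats/bar = 28 beats total.
28 beats ÷ 14 chords = 2 beats per chord.
(That is a half note.)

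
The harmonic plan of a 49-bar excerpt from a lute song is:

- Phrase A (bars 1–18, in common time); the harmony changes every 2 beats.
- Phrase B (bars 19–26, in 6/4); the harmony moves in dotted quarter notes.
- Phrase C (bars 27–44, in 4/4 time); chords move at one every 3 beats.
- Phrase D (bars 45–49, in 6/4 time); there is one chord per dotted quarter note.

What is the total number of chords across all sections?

112 chords

A: 18·4 = 72 beats, 72/2 = 36 chords.
B: 8·6 = 48 beats, 48/1.5 = 32 chords.
C: 18·4 = 72 beats, 72/3 = 24 chords.
D: 5·6 = 30 beats, 30/1.5 = 20 chords.
Total: 36 + 32 + 24 + 20 = 112.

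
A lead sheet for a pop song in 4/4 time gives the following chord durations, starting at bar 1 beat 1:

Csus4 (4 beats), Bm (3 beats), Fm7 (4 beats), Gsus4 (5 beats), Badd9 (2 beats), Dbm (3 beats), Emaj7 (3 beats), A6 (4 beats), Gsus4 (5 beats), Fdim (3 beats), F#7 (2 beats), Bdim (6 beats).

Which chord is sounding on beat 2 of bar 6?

Emaj7

Beat 2 of bar 6 is beat (6−1)×4 + 2 = 22 overall.
Running totals: Csus4 ends at 4, Bm ends at 7, Fm7 ends at 11, Gsus4 ends at 16, Badd9 ends at 18, Dbm ends at 21, Emaj7 ends at 24.
Beat 22 falls within Emaj7.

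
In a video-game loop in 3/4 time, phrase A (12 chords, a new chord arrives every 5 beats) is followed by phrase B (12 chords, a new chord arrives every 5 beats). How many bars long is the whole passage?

A: 12 × 5 = 60 beats = 20 bars.
B: 12 × 5 = 60 beats = 20 bars.
Total: 20 + 20 = 40 bars.

40 bars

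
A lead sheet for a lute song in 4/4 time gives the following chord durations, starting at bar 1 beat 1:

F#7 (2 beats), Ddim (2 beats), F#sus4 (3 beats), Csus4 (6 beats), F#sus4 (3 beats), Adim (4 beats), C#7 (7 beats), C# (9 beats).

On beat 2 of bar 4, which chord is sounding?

F#sus4

Beat 2 of bar 4 is beat (4−1)×4 + 2 = 14 overall.
Running totals: F#7 ends at 2, Ddim ends at 4, F#sus4 ends at 7, Csus4 ends at 13, F#sus4 ends at 16.
Beat 14 falls within F#sus4.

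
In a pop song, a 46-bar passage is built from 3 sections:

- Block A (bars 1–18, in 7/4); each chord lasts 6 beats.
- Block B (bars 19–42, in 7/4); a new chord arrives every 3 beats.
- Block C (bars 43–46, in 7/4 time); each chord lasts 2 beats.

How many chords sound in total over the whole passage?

A: 18·7 = 126 beats, 126/6 = 21 chords.
B: 24·7 = 168 beats, 168/3 = 56 chords.
C: 4·7 = 28 beats, 28/2 = 14 chords.
Total: 21 + 56 + 14 = 91.

91 chords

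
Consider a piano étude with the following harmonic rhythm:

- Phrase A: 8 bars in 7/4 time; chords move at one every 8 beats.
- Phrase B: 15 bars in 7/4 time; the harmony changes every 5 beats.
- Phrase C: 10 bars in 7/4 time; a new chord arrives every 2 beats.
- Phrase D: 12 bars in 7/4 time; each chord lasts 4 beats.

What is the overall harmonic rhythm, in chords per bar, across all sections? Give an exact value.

28/15 chords per bar

A: 8 × 7 = 56 beats ÷ 8 = 7 chords.
B: 15 × 7 = 105 beats ÷ 5 = 21 chords.
C: 10 × 7 = 70 beats ÷ 2 = 35 chords.
D: 12 × 7 = 84 beats ÷ 4 = 21 chords.
Overall: 84 chords over 45 bars → 84/45 = 28/15 chords per bar.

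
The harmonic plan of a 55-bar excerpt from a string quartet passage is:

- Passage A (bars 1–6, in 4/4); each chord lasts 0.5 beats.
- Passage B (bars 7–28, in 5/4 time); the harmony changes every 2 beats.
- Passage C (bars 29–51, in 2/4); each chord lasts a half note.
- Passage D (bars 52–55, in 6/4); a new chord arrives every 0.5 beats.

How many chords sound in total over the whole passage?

A: 6·4 = 24 beats, 24/0.5 = 48 chords.
B: 22·5 = 110 beats, 110/2 = 55 chords.
C: 23·2 = 46 beats, 46/2 = 23 chords.
D: 4·6 = 24 beats, 24/0.5 = 48 chords.
Total: 48 + 55 + 23 + 48 = 174.

174 chords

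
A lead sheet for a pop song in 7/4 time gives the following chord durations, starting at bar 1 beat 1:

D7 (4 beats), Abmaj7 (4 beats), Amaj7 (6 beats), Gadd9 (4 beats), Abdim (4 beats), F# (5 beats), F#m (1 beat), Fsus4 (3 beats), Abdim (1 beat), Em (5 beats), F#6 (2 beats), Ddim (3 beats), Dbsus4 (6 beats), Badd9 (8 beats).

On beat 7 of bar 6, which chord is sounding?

Ddim

Beat 7 of bar 6 is beat (6−1)×7 + 7 = 42 overall.
Running totals: D7 ends at 4, Abmaj7 ends at 8, Amaj7 ends at 14, Gadd9 ends at 18, Abdim ends at 22, F# ends at 27, F#m ends at 28, Fsus4 ends at 31, Abdim ends at 32, Em ends at 37, F#6 ends at 39, Ddim ends at 42.
Beat 42 falls within Ddim.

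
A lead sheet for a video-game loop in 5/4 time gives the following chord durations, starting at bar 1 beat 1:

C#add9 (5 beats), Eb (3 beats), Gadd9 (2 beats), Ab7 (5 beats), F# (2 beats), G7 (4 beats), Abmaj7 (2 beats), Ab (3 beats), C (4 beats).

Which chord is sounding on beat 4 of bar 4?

G7

Beat 4 of bar 4 is beat (4−1)×5 + 4 = 19 overall.
Running totals: C#add9 ends at 5, Eb ends at 8, Gadd9 ends at 10, Ab7 ends at 15, F# ends at 17, G7 ends at 21.
Beat 19 falls within G7.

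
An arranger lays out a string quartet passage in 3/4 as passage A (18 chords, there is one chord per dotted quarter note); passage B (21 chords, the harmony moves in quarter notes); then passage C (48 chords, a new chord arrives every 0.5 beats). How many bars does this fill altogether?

24 bars

A: 18 × 1.5 = 27 beats = 9 bars.
B: 21 × 1 = 21 beats = 7 bars.
C: 48 × 0.5 = 24 beats = 8 bars.
Total: 9 + 7 + 8 = 24 bars.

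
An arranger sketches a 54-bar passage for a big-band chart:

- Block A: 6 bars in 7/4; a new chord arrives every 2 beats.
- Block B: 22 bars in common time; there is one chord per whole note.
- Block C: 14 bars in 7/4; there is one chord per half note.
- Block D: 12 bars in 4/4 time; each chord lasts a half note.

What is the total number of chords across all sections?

116 chords

A has 42 beats and chords last 2 each, so 21 chords.
B has 88 beats and chords last 4 each, so 22 chords.
C has 98 beats and chords last 2 each, so 49 chords.
D has 48 beats and chords last 2 each, so 24 chords.
Total: 21 + 22 + 49 + 24 = 116.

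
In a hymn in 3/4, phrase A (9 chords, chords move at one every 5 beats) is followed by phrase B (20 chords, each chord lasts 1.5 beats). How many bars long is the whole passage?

25 bars

A: 9 × 5 = 45 beats = 15 bars.
B: 20 × 1.5 = 30 beats = 10 bars.
Total: 15 + 10 = 25 bars.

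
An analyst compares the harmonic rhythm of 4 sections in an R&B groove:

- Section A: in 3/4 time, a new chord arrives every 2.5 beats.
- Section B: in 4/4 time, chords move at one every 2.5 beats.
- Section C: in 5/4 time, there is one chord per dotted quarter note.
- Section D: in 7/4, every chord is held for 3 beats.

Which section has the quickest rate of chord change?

Section C

A: 3/2.5 = 1.2 chords/bar.
B: 4/2.5 = 1.6 chords/bar.
C: 5/1.5 = 10/3 chords/bar.
D: 7/3 = 7/3 chords/bar.
Fastest is C at 10/3 chords/bar.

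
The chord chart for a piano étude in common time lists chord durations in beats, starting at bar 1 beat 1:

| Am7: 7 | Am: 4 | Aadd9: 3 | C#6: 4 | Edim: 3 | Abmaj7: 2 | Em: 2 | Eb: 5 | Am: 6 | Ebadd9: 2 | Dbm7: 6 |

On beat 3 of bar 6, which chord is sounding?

Abmaj7

Beat 3 of bar 6 is beat (6−1)×4 + 3 = 23 overall.
Running totals: Am7 ends at 7, Am ends at 11, Aadd9 ends at 14, C#6 ends at 18, Edim ends at 21, Abmaj7 ends at 23.
Beat 23 falls within Abmaj7.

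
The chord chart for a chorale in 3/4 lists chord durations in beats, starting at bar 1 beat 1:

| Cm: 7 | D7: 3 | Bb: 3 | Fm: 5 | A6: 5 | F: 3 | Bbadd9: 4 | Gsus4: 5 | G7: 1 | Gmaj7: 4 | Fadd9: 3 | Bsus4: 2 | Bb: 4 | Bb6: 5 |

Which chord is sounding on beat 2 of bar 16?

Bb

Beat 2 of bar 16 is beat (16−1)×3 + 2 = 47 overall.
Running totals: Cm ends at 7, D7 ends at 10, Bb ends at 13, Fm ends at 18, A6 ends at 23, F ends at 26, Bbadd9 ends at 30, Gsus4 ends at 35, G7 ends at 36, Gmaj7 ends at 40, Fadd9 ends at 43, Bsus4 ends at 45, Bb ends at 49.
Beat 47 falls within Bb.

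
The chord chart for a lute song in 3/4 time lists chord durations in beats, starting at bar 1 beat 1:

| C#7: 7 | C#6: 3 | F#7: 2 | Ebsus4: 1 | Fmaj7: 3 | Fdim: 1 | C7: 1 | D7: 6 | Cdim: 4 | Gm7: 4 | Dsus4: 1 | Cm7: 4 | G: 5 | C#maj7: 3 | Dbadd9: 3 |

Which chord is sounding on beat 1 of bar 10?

Beat 1 of bar 10 is beat (10−1)×3 + 1 = 28 overall.
Running totals: C#7 ends at 7, C#6 ends at 10, F#7 ends at 12, Ebsus4 ends at 13, Fmaj7 ends at 16, Fdim ends at 17, C7 ends at 18, D7 ends at 24, Cdim ends at 28.
Beat 28 falls within Cdim.

Cdim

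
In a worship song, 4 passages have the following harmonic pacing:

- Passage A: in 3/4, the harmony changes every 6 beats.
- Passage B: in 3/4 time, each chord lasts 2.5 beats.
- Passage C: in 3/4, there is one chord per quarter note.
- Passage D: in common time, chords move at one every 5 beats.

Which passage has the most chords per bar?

Passage C

A: each chord is 6 beats in 3/4, so 0.5 per bar.
B: each chord is 2.5 beats in 3/4, so 1.2 per bar.
C: each chord is 1 beat in 3/4, so 3 per bar.
D: each chord is 5 beats in 4/4, so 0.8 per bar.
Fastest is C at 3 chords/bar.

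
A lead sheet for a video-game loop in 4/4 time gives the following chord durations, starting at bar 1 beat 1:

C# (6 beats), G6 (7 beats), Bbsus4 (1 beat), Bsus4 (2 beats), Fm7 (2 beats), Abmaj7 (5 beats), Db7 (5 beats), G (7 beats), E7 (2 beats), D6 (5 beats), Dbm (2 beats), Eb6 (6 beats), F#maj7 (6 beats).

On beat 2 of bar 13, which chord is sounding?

Beat 2 of bar 13 is beat (13−1)×4 + 2 = 50 overall.
Running totals: C# ends at 6, G6 ends at 13, Bbsus4 ends at 14, Bsus4 ends at 16, Fm7 ends at 18, Abmaj7 ends at 23, Db7 ends at 28, G ends at 35, E7 ends at 37, D6 ends at 42, Dbm ends at 44, Eb6 ends at 50.
Beat 50 falls within Eb6.

Eb6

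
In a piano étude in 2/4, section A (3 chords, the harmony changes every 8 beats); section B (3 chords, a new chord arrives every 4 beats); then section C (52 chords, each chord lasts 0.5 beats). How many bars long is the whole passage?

A: 3 × 8 = 24 beats = 12 bars.
B: 3 × 4 = 12 beats = 6 bars.
C: 52 × 0.5 = 26 beats = 13 bars.
Total: 12 + 6 + 13 = 31 bars.

31 bars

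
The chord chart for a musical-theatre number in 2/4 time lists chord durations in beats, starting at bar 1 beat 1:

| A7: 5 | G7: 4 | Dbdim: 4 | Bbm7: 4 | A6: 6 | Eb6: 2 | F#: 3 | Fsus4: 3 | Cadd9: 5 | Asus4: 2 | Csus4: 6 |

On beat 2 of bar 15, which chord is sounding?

Fsus4

Beat 2 of bar 15 is beat (15−1)×2 + 2 = 30 overall.
Running totals: A7 ends at 5, G7 ends at 9, Dbdim ends at 13, Bbm7 ends at 17, A6 ends at 23, Eb6 ends at 25, F# ends at 28, Fsus4 ends at 31.
Beat 30 falls within Fsus4.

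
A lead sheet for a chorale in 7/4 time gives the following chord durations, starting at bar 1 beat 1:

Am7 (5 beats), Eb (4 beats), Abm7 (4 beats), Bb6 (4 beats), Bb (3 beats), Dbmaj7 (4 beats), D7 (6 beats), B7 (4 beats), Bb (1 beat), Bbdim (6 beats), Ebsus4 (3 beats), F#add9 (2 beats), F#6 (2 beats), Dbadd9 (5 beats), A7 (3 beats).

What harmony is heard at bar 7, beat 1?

Ebsus4

Beat 1 of bar 7 is beat (7−1)×7 + 1 = 43 overall.
Running totals: Am7 ends at 5, Eb ends at 9, Abm7 ends at 13, Bb6 ends at 17, Bb ends at 20, Dbmaj7 ends at 24, D7 ends at 30, B7 ends at 34, Bb ends at 35, Bbdim ends at 41, Ebsus4 ends at 44.
Beat 43 falls within Ebsus4.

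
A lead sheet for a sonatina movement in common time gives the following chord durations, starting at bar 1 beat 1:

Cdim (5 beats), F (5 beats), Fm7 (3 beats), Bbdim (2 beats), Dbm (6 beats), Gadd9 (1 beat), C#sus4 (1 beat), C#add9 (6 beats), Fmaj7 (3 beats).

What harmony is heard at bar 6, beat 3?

C#sus4

Beat 3 of bar 6 is beat (6−1)×4 + 3 = 23 overall.
Running totals: Cdim ends at 5, F ends at 10, Fm7 ends at 13, Bbdim ends at 15, Dbm ends at 21, Gadd9 ends at 22, C#sus4 ends at 23.
Beat 23 falls within C#sus4.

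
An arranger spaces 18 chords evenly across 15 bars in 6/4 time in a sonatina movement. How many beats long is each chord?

15 bars × 6 beats/bar = 90 beats total.
90 beats ÷ 18 chords = 5 beats per chord.

5 beats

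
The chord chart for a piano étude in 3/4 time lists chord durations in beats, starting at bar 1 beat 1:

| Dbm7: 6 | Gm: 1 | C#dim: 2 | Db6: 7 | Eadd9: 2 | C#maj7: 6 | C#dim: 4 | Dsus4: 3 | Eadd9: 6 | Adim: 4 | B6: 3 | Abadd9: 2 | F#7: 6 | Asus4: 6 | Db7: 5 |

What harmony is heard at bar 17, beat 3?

F#7

Beat 3 of bar 17 is beat (17−1)×3 + 3 = 51 overall.
Running totals: Dbm7 ends at 6, Gm ends at 7, C#dim ends at 9, Db6 ends at 16, Eadd9 ends at 18, C#maj7 ends at 24, C#dim ends at 28, Dsus4 ends at 31, Eadd9 ends at 37, Adim ends at 41, B6 ends at 44, Abadd9 ends at 46, F#7 ends at 52.
Beat 51 falls within F#7.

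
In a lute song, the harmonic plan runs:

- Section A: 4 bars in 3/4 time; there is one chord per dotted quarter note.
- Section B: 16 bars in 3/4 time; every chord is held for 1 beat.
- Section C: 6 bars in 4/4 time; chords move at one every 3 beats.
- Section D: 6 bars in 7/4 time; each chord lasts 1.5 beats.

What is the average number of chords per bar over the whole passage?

A: 4 bars of 3 beats is 12 beats; at 1.5 beats each that's 8 chords.
B: 16 bars of 3 beats is 48 beats; at 1 beat each that's 48 chords.
C: 6 bars of 4 beats is 24 beats; at 3 beats each that's 8 chords.
D: 6 bars of 7 beats is 42 beats; at 1.5 beats each that's 28 chords.
Overall: 92 chords over 32 bars → 92/32 = 2.875 chords per bar.

2.875 chords per bar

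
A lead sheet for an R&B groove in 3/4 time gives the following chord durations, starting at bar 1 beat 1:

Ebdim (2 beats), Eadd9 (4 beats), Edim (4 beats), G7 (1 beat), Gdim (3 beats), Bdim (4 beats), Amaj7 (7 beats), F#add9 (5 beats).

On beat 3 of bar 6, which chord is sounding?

Bdim

Beat 3 of bar 6 is beat (6−1)×3 + 3 = 18 overall.
Running totals: Ebdim ends at 2, Eadd9 ends at 6, Edim ends at 10, G7 ends at 11, Gdim ends at 14, Bdim ends at 18.
Beat 18 falls within Bdim.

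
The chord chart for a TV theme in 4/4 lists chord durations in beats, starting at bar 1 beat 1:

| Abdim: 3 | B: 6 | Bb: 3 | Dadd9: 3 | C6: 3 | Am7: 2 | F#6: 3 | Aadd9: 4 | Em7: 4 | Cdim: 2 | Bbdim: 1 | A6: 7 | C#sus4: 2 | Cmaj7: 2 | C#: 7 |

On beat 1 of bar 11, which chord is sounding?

A6

Beat 1 of bar 11 is beat (11−1)×4 + 1 = 41 overall.
Running totals: Abdim ends at 3, B ends at 9, Bb ends at 12, Dadd9 ends at 15, C6 ends at 18, Am7 ends at 20, F#6 ends at 23, Aadd9 ends at 27, Em7 ends at 31, Cdim ends at 33, Bbdim ends at 34, A6 ends at 41.
Beat 41 falls within A6.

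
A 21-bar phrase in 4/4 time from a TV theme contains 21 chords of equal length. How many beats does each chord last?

21 bars × 4 beats/bar = 84 beats total.
84 beats ÷ 21 chords = 4 beats per chord.
(That is a whole note.)

4 beats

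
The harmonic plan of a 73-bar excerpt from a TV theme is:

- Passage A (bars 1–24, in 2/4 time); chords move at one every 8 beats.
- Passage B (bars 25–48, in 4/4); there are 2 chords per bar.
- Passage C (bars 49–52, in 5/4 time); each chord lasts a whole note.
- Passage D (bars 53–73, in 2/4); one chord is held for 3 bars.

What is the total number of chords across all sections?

66 chords

A: 24·2 = 48 beats, 48/8 = 6 chords.
B: 24·4 = 96 beats, 96/2 = 48 chords.
C: 4·5 = 20 beats, 20/4 = 5 chords.
D: 21·2 = 42 beats, 42/6 = 7 chords.
Total: 6 + 48 + 5 + 7 = 66.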